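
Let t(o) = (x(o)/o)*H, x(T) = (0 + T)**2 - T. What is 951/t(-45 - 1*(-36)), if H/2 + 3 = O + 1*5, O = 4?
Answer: -317/40 ≈ -7.9250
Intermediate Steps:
x(T) = T**2 - T
H = 12 (H = -6 + 2*(4 + 1*5) = -6 + 2*(4 + 5) = -6 + 2*9 = -6 + 18 = 12)
t(o) = -12 + 12*o (t(o) = ((o*(-1 + o))/o)*12 = (-1 + o)*12 = -12 + 12*o)
951/t(-45 - 1*(-36)) = 951/(-12 + 12*(-45 - 1*(-36))) = 951/(-12 + 12*(-45 + 36)) = 951/(-12 + 12*(-9)) = 951/(-12 - 108) = 951/(-120) = 951*(-1/120) = -317/40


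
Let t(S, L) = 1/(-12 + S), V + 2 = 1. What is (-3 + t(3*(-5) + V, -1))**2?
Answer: 7225/784 ≈ 9.2156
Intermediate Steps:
V = -1 (V = -2 + 1 = -1)
(-3 + t(3*(-5) + V, -1))**2 = (-3 + 1/(-12 + (3*(-5) - 1)))**2 = (-3 + 1/(-12 + (-15 - 1)))**2 = (-3 + 1/(-12 - 16))**2 = (-3 + 1/(-28))**2 = (-3 - 1/28)**2 = (-85/28)**2 = 7225/784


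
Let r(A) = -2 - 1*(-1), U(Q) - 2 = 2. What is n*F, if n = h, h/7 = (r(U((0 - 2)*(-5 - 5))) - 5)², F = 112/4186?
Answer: 2016/299 ≈ 6.7425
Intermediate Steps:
U(Q) = 4 (U(Q) = 2 + 2 = 4)
F = 8/299 (F = 112*(1/4186) = 8/299 ≈ 0.026756)
r(A) = -1 (r(A) = -2 + 1 = -1)
h = 252 (h = 7*(-1 - 5)² = 7*(-6)² = 7*36 = 252)
n = 252
n*F = 252*(8/299) = 2016/299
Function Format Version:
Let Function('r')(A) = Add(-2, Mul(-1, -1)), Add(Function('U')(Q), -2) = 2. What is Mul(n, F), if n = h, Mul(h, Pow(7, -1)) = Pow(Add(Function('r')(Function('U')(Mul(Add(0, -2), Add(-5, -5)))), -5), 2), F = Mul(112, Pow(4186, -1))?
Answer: Rational(2016, 299) ≈ 6.7425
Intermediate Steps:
Function('U')(Q) = 4 (Function('U')(Q) = Add(2, 2) = 4)
F = Rational(8, 299) (F = Mul(112, Rational(1, 4186)) = Rational(8, 299) ≈ 0.026756)
Function('r')(A) = -1 (Function('r')(A) = Add(-2, 1) = -1)
h = 252 (h = Mul(7, Pow(Add(-1, -5), 2)) = Mul(7, Pow(-6, 2)) = Mul(7, 36) = 252)
n = 252
Mul(n, F) = Mul(252, Rational(8, 299)) = Rational(2016, 299)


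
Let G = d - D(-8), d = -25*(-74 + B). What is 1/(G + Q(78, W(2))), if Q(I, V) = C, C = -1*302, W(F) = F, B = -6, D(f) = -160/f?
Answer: 1/1678 ≈ 0.00059595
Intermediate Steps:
d = 2000 (d = -25*(-74 - 6) = -25*(-80) = 2000)
C = -302
G = 1980 (G = 2000 - (-160)/(-8) = 2000 - (-160)*(-1)/8 = 2000 - 1*20 = 2000 - 20 = 1980)
Q(I, V) = -302
1/(G + Q(78, W(2))) = 1/(1980 - 302) = 1/1678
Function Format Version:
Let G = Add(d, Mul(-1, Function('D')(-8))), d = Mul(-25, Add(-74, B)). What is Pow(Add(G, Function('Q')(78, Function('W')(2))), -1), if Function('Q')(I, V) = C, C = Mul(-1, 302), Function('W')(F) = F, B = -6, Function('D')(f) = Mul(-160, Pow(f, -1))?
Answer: Rational(1, 1678) ≈ 0.00059595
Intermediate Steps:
d = 2000 (d = Mul(-25, Add(-74, -6)) = Mul(-25, -80) = 2000)
C = -302
G = 1980 (G = Add(2000, Mul(-1, Mul(-160, Pow(-8, -1)))) = Add(2000, Mul(-1, Mul(-160, Rational(-1, 8)))) = Add(2000, Mul(-1, 20)) = Add(2000, -20) = 1980)
Function('Q')(I, V) = -302
Pow(Add(G, Function('Q')(78, Function('W')(2))), -1) = Pow(Add(1980, -302), -1) = Pow(1678, -1) = Rational(1, 1678)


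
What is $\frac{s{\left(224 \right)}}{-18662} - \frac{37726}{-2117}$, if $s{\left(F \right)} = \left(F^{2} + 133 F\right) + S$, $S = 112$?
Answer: $\frac{38179518}{2821961} \approx 13.529$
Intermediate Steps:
$s{\left(F \right)} = 112 + F^{2} + 133 F$ ($s{\left(F \right)} = \left(F^{2} + 133 F\right) + 112 = 112 + F^{2} + 133 F$)
$\frac{s{\left(224 \right)}}{-18662} - \frac{37726}{-2117} = \frac{112 + 224^{2} + 133 \cdot 224}{-18662} - \frac{37726}{-2117} = \left(112 + 50176 + 29792\right) \left(- \frac{1}{18662}\right) - - \frac{37726}{2117} = 80080 \left(- \frac{1}{18662}\right) + \frac{37726}{2117} = - \frac{5720}{1333} + \frac{37726}{2117} = \frac{38179518}{2821961}$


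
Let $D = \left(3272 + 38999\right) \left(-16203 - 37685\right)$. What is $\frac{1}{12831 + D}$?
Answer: $- \frac{1}{2277886817} \approx -4.39 \cdot 10^{-10}$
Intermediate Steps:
$D = -2277899648$ ($D = 42271 \left(-53888\right) = -2277899648$)
$\frac{1}{12831 + D} = \frac{1}{12831 - 2277899648} = \frac{1}{-2277886817} = - \frac{1}{2277886817}$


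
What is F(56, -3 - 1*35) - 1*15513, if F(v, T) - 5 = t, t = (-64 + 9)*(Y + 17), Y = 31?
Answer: -18148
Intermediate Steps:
t = -2640 (t = (-64 + 9)*(31 + 17) = -55*48 = -2640)
F(v, T) = -2635 (F(v, T) = 5 - 2640 = -2635)
F(56, -3 - 1*35) - 1*15513 = -2635 - 1*15513 = -2635 - 15513 = -18148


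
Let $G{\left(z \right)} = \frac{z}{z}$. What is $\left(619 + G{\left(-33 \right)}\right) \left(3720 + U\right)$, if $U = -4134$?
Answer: $-256680$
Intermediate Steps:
$G{\left(z \right)} = 1$
$\left(619 + G{\left(-33 \right)}\right) \left(3720 + U\right) = \left(619 + 1\right) \left(3720 - 4134\right) = 620 \left(-414\right) = -256680$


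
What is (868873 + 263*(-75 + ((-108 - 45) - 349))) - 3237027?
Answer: -2519905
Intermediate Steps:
(868873 + 263*(-75 + ((-108 - 45) - 349))) - 3237027 = (868873 + 263*(-75 + (-153 - 349))) - 3237027 = (868873 + 263*(-75 - 502)) - 3237027 = (868873 + 263*(-577)) - 3237027 = (868873 - 151751) - 3237027 = 717122 - 3237027 = -2519905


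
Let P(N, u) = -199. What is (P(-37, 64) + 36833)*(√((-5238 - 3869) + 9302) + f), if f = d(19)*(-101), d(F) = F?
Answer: -70300646 + 36634*√195 ≈ -6.9789e+7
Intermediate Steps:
f = -1919 (f = 19*(-101) = -1919)
(P(-37, 64) + 36833)*(√((-5238 - 3869) + 9302) + f) = (-199 + 36833)*(√((-5238 - 3869) + 9302) - 1919) = 36634*(√(-9107 + 9302) - 1919) = 36634*(√195 - 1919) = 36634*(-1919 + √195) = -70300646 + 36634*√195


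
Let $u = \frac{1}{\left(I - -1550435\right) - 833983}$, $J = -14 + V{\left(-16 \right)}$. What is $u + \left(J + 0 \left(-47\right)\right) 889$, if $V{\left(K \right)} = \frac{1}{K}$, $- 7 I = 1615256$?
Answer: $- \frac{170016649397}{13599632} \approx -12502.0$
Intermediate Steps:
$I = - \frac{1615256}{7}$ ($I = \left(- \frac{1}{7}\right) 1615256 = - \frac{1615256}{7} \approx -2.3075 \cdot 10^{5}$)
$J = - \frac{225}{16}$ ($J = -14 + \frac{1}{-16} = -14 - \frac{1}{16} = - \frac{225}{16} \approx -14.063$)
$u = \frac{7}{3399908}$ ($u = \frac{1}{\left(- \frac{1615256}{7} - -1550435\right) - 833983} = \frac{1}{\left(- \frac{1615256}{7} + 1550435\right) - 833983} = \frac{1}{\frac{9237789}{7} - 833983} = \frac{1}{\frac{3399908}{7}} = \frac{7}{3399908} \approx 2.0589 \cdot 10^{-6}$)
$u + \left(J + 0 \left(-47\right)\right) 889 = \frac{7}{3399908} + \left(- \frac{225}{16} + 0 \left(-47\right)\right) 889 = \frac{7}{3399908} + \left(- \frac{225}{16} + 0\right) 889 = \frac{7}{3399908} - \frac{200025}{16} = - \frac{170016649397}{13599632}$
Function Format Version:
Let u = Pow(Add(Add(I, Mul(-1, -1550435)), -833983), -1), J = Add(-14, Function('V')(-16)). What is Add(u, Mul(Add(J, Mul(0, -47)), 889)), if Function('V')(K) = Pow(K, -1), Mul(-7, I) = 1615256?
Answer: Rational(-170016649397, 13599632) ≈ -12502.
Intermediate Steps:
I = Rational(-1615256, 7) (I = Mul(Rational(-1, 7), 1615256) = Rational(-1615256, 7) ≈ -2.3075e+5)
J = Rational(-225, 16) (J = Add(-14, Pow(-16, -1)) = Add(-14, Rational(-1, 16)) = Rational(-225, 16) ≈ -14.063)
u = Rational(7, 3399908) (u = Pow(Add(Add(Rational(-1615256, 7), Mul(-1, -1550435)), -833983), -1) = Pow(Add(Add(Rational(-1615256, 7), 1550435), -833983), -1) = Pow(Add(Rational(9237789, 7), -833983), -1) = Pow(Rational(3399908, 7), -1) = Rational(7, 3399908) ≈ 2.0589e-6)
Add(u, Mul(Add(J, Mul(0, -47)), 889)) = Add(Rational(7, 3399908), Mul(Add(Rational(-225, 16), Mul(0, -47)), 889)) = Add(Rational(7, 3399908), Mul(Add(Rational(-225, 16), 0), 889)) = Add(Rational(7, 3399908), Mul(Rational(-225, 16), 889)) = Add(Rational(7, 3399908), Rational(-200025, 16)) = Rational(-170016649397, 13599632)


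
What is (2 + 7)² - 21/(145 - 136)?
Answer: 236/3 ≈ 78.667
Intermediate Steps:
(2 + 7)² - 21/(145 - 136) = 9² - 21/9 = 81 + (⅑)*(-21) = 81 - 7/3 = 236/3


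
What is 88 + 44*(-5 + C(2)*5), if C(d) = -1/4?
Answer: -187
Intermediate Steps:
C(d) = -1/4 (C(d) = -1*1/4 = -1/4)
88 + 44*(-5 + C(2)*5) = 88 + 44*(-5 - 1/4*5) = 88 + 44*(-5 - 5/4) = 88 + 44*(-25/4) = 88 - 275 = -187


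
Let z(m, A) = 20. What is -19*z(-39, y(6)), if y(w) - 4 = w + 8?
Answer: -380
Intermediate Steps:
y(w) = 12 + w (y(w) = 4 + (w + 8) = 4 + (8 + w) = 12 + w)
-19*z(-39, y(6)) = -19*20 = -380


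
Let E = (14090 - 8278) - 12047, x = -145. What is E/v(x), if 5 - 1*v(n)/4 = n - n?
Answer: -1247/4 ≈ -311.75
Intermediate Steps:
v(n) = 20 (v(n) = 20 - 4*(n - n) = 20 - 4*0 = 20 + 0 = 20)
E = -6235 (E = 5812 - 12047 = -6235)
E/v(x) = -6235/20 = -6235*1/20 = -1247/4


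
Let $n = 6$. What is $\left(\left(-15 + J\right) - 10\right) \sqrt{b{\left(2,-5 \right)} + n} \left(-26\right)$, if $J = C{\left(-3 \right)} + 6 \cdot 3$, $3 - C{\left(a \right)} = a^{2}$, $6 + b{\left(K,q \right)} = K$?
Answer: $338 \sqrt{2} \approx 478.0$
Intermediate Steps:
$b{\left(K,q \right)} = -6 + K$
$C{\left(a \right)} = 3 - a^{2}$
$J = 12$ ($J = \left(3 - \left(-3\right)^{2}\right) + 6 \cdot 3 = \left(3 - 9\right) + 18 = -6 + 18 = 12$)
$\left(\left(-15 + J\right) - 10\right) \sqrt{b{\left(2,-5 \right)} + n} \left(-26\right) = \left(\left(-15 + 12\right) - 10\right) \sqrt{\left(-6 + 2\right) + 6} \left(-26\right) = \left(-3 - 10\right) \sqrt{-4 + 6} \left(-26\right) = - 13 \sqrt{2} \left(-26\right) = 338 \sqrt{2}$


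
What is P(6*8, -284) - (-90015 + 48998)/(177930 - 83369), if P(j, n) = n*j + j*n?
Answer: -2578070087/94561 ≈ -27264.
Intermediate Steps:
P(j, n) = 2*j*n (P(j, n) = j*n + j*n = 2*j*n)
P(6*8, -284) - (-90015 + 48998)/(177930 - 83369) = 2*(6*8)*(-284) - (-90015 + 48998)/(177930 - 83369) = 2*48*(-284) - (-41017)/94561 = -27264 - (-41017)/94561 = -27264 - 1*(-41017/94561) = -27264 + 41017/94561 = -2578070087/94561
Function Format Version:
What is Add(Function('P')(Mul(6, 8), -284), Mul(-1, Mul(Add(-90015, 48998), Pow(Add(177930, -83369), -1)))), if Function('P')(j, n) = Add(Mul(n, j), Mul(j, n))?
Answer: Rational(-2578070087, 94561) ≈ -27264.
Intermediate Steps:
Function('P')(j, n) = Mul(2, j, n) (Function('P')(j, n) = Add(Mul(j, n), Mul(j, n)) = Mul(2, j, n))
Add(Function('P')(Mul(6, 8), -284), Mul(-1, Mul(Add(-90015, 48998), Pow(Add(177930, -83369), -1)))) = Add(Mul(2, Mul(6, 8), -284), Mul(-1, Mul(Add(-90015, 48998), Pow(Add(177930, -83369), -1)))) = Add(Mul(2, 48, -284), Mul(-1, Mul(-41017, Pow(94561, -1)))) = Add(-27264, Mul(-1, Mul(-41017, Rational(1, 94561)))) = Add(-27264, Mul(-1, Rational(-41017, 94561))) = Add(-27264, Rational(41017, 94561)) = Rational(-2578070087, 94561)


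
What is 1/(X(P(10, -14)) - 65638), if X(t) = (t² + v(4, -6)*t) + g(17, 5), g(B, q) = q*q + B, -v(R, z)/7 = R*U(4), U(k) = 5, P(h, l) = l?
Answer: -1/63440 ≈ -1.5763e-5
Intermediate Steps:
v(R, z) = -35*R (v(R, z) = -7*R*5 = -35*R)
g(B, q) = B + q² (g(B, q) = q² + B = B + q²)
X(t) = 42 + t² - 140*t (X(t) = (t² + (-35*4)*t) + (17 + 5²) = (t² - 140*t) + (17 + 25) = (t² - 140*t) + 42 = 42 + t² - 140*t)
1/(X(P(10, -14)) - 65638) = 1/((42 + (-14)² - 140*(-14)) - 65638) = 1/((42 + 196 + 1960) - 65638) = 1/(2198 - 65638) = 1/(-63440) = -1/63440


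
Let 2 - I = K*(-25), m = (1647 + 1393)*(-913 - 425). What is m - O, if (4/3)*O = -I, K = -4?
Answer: -8135187/2 ≈ -4.0676e+6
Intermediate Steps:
m = -4067520 (m = 3040*(-1338) = -4067520)
I = -98 (I = 2 - (-4)*(-25) = 2 - 1*100 = 2 - 100 = -98)
O = 147/2 (O = 3*(-1*(-98))/4 = (¾)*98 = 147/2 ≈ 73.500)
m - O = -4067520 - 1*147/2 = -4067520 - 147/2 = -8135187/2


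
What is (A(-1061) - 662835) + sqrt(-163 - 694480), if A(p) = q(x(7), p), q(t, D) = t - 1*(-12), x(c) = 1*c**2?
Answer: -662774 + I*sqrt(694643) ≈ -6.6277e+5 + 833.45*I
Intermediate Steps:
x(c) = c**2
q(t, D) = 12 + t (q(t, D) = t + 12 = 12 + t)
A(p) = 61 (A(p) = 12 + 7**2 = 12 + 49 = 61)
(A(-1061) - 662835) + sqrt(-163 - 694480) = (61 - 662835) + sqrt(-163 - 694480) = -662774 + sqrt(-694643) = -662774 + I*sqrt(694643)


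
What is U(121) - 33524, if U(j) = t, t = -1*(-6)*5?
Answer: -33494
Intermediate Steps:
t = 30 (t = 6*5 = 30)
U(j) = 30
U(121) - 33524 = 30 - 33524 = -33494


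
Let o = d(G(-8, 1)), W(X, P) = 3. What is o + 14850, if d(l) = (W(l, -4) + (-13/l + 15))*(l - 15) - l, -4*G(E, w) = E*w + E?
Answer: 58735/4 ≈ 14684.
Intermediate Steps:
G(E, w) = -E/4 - E*w/4 (G(E, w) = -(E*w + E)/4 = -(E + E*w)/4 = -E/4 - E*w/4)
d(l) = -l + (-15 + l)*(18 - 13/l) (d(l) = (3 + (-13/l + 15))*(l - 15) - l = (3 + (15 - 13/l))*(-15 + l) - l = (18 - 13/l)*(-15 + l) - l = (-15 + l)*(18 - 13/l) - l = -l + (-15 + l)*(18 - 13/l))
o = -665/4 (o = -283 + 17*(-1/4*(-8)*(1 + 1)) + 195/((-1/4*(-8)*(1 + 1))) = -283 + 17*(-1/4*(-8)*2) + 195/((-1/4*(-8)*2)) = -283 + 17*4 + 195/4 = -283 + 68 + 195*(1/4) = -283 + 68 + 195/4 = -665/4 ≈ -166.25)
o + 14850 = -665/4 + 14850 = 58735/4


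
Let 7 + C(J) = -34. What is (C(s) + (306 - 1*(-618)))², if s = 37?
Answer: 779689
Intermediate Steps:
C(J) = -41 (C(J) = -7 - 34 = -41)
(C(s) + (306 - 1*(-618)))² = (-41 + (306 - 1*(-618)))² = (-41 + (306 + 618))² = (-41 + 924)² = 883² = 779689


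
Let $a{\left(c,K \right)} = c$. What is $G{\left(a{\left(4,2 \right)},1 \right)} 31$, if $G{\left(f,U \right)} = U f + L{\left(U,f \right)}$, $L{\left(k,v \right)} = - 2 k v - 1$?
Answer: $-155$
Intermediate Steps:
$L{\left(k,v \right)} = -1 - 2 k v$ ($L{\left(k,v \right)} = - 2 k v - 1 = -1 - 2 k v$)
$G{\left(f,U \right)} = -1 - U f$ ($G{\left(f,U \right)} = U f - \left(1 + 2 U f\right) = -1 - U f$)
$G{\left(a{\left(4,2 \right)},1 \right)} 31 = \left(-1 - 1 \cdot 4\right) 31 = \left(-1 - 4\right) 31 = \left(-5\right) 31 = -155$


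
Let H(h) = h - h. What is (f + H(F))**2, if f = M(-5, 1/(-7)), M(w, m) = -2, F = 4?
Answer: 4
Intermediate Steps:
H(h) = 0
f = -2
(f + H(F))**2 = (-2 + 0)**2 = (-2)**2 = 4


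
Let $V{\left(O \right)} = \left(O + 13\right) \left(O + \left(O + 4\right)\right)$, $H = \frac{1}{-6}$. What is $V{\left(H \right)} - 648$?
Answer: $- \frac{10817}{18} \approx -600.94$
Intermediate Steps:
$H = - \frac{1}{6} \approx -0.16667$
$V{\left(O \right)} = \left(4 + 2 O\right) \left(13 + O\right)$ ($V{\left(O \right)} = \left(13 + O\right) \left(O + \left(4 + O\right)\right) = \left(13 + O\right) \left(4 + 2 O\right) = \left(4 + 2 O\right) \left(13 + O\right)$)
$V{\left(H \right)} - 648 = \left(52 + 2 \left(- \frac{1}{6}\right)^{2} + 30 \left(- \frac{1}{6}\right)\right) - 648 = \left(52 + 2 \cdot \frac{1}{36} - 5\right) - 648 = \left(52 + \frac{1}{18} - 5\right) - 648 = \frac{847}{18} - 648 = - \frac{10817}{18}$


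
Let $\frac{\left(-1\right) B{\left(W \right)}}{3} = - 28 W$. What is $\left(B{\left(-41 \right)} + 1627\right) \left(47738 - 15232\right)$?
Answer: $-59063402$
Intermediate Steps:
$B{\left(W \right)} = 84 W$ ($B{\left(W \right)} = - 3 \left(- 28 W\right) = 84 W$)
$\left(B{\left(-41 \right)} + 1627\right) \left(47738 - 15232\right) = \left(84 \left(-41\right) + 1627\right) \left(47738 - 15232\right) = \left(-3444 + 1627\right) \left(47738 - 15232\right) = \left(-1817\right) 32506 = -59063402$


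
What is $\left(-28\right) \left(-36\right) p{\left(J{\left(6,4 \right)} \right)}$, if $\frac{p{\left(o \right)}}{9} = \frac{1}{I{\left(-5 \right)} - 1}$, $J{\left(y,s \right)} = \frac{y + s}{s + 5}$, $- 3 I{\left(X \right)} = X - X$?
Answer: $-9072$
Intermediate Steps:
$I{\left(X \right)} = 0$ ($I{\left(X \right)} = - \frac{X - X}{3} = \left(- \frac{1}{3}\right) 0 = 0$)
$J{\left(y,s \right)} = \frac{s + y}{5 + s}$
$p{\left(o \right)} = -9$ ($p{\left(o \right)} = \frac{9}{0 - 1} = \frac{9}{-1} = 9 \left(-1\right) = -9$)
$\left(-28\right) \left(-36\right) p{\left(J{\left(6,4 \right)} \right)} = \left(-28\right) \left(-36\right) \left(-9\right) = 1008 \left(-9\right) = -9072$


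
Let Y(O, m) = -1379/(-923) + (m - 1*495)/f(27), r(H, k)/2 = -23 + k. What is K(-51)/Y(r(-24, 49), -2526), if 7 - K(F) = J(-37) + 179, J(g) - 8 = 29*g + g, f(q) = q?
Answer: -772551/91705 ≈ -8.4243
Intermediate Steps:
J(g) = 8 + 30*g (J(g) = 8 + (29*g + g) = 8 + 30*g)
r(H, k) = -46 + 2*k (r(H, k) = 2*(-23 + k) = -46 + 2*k)
Y(O, m) = -46628/2769 + m/27 (Y(O, m) = -1379/(-923) + (m - 1*495)/27 = -1379*(-1/923) + (m - 495)*(1/27) = 1379/923 + (-495 + m)*(1/27) = 1379/923 + (-55/3 + m/27) = -46628/2769 + m/27)
K(F) = 930 (K(F) = 7 - ((8 + 30*(-37)) + 179) = 7 - ((8 - 1110) + 179) = 7 - (-1102 + 179) = 7 - 1*(-923) = 7 + 923 = 930)
K(-51)/Y(r(-24, 49), -2526) = 930/(-46628/2769 + (1/27)*(-2526)) = 930/(-46628/2769 - 842/9) = 930/(-917050/8307) = 930*(-8307/917050) = -772551/91705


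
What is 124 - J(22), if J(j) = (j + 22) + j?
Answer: 58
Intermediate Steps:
J(j) = 22 + 2*j (J(j) = (22 + j) + j = 22 + 2*j)
124 - J(22) = 124 - (22 + 2*22) = 124 - (22 + 44) = 124 - 1*66 = 124 - 66 = 58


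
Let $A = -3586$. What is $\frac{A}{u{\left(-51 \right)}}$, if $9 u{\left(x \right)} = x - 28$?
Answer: $\frac{32274}{79} \approx 408.53$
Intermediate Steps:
$u{\left(x \right)} = - \frac{28}{9} + \frac{x}{9}$ ($u{\left(x \right)} = \frac{x - 28}{9} = \frac{-28 + x}{9} = - \frac{28}{9} + \frac{x}{9}$)
$\frac{A}{u{\left(-51 \right)}} = - \frac{3586}{- \frac{28}{9} + \frac{1}{9} \left(-51\right)} = - \frac{3586}{- \frac{28}{9} - \frac{17}{3}} = - \frac{3586}{- \frac{79}{9}} = \left(-3586\right) \left(- \frac{9}{79}\right) = \frac{32274}{79}$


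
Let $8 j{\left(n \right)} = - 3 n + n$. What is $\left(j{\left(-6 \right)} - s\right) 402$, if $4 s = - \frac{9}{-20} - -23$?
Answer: $- \frac{70149}{40} \approx -1753.7$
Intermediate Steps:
$s = \frac{469}{80}$ ($s = \frac{- \frac{9}{-20} - -23}{4} = \frac{\left(-9\right) \left(- \frac{1}{20}\right) + 23}{4} = \frac{\frac{9}{20} + 23}{4} = \frac{1}{4} \cdot \frac{469}{20} = \frac{469}{80} \approx 5.8625$)
$j{\left(n \right)} = - \frac{n}{4}$ ($j{\left(n \right)} = \frac{- 3 n + n}{8} = \frac{\left(-2\right) n}{8} = - \frac{n}{4}$)
$\left(j{\left(-6 \right)} - s\right) 402 = \left(\left(- \frac{1}{4}\right) \left(-6\right) - \frac{469}{80}\right) 402 = \left(\frac{3}{2} - \frac{469}{80}\right) 402 = \left(- \frac{349}{80}\right) 402 = - \frac{70149}{40}$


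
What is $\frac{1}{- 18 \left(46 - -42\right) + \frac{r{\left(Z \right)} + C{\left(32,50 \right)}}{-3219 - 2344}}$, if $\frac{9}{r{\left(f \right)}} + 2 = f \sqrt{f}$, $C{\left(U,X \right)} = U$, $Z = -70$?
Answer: $\frac{11126 \left(i - 35 \sqrt{70}\right)}{- 17623639 i + 616827680 \sqrt{70}} \approx -0.00063131 + 1.1013 \cdot 10^{-12} i$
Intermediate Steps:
$r{\left(f \right)} = \frac{9}{-2 + f^{\frac{3}{2}}}$ ($r{\left(f \right)} = \frac{9}{-2 + f \sqrt{f}} = \frac{9}{-2 + f^{\frac{3}{2}}}$)
$\frac{1}{- 18 \left(46 - -42\right) + \frac{r{\left(Z \right)} + C{\left(32,50 \right)}}{-3219 - 2344}} = \frac{1}{- 18 \left(46 - -42\right) + \frac{\frac{9}{-2 + \left(-70\right)^{\frac{3}{2}}} + 32}{-3219 - 2344}} = \frac{1}{- 18 \left(46 + 42\right) + \frac{\frac{9}{-2 - 70 i \sqrt{70}} + 32}{-5563}} = \frac{1}{\left(-18\right) 88 + \left(32 + \frac{9}{-2 - 70 i \sqrt{70}}\right) \left(- \frac{1}{5563}\right)} = \frac{1}{-1584 - \left(\frac{32}{5563} + \frac{9}{5563 \left(-2 - 70 i \sqrt{70}\right)}\right)} = \frac{1}{- \frac{8811824}{5563} - \frac{9}{5563 \left(-2 - 70 i \sqrt{70}\right)}}$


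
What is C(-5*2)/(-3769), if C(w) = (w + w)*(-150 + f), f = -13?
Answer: -3260/3769 ≈ -0.86495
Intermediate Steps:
C(w) = -326*w (C(w) = (w + w)*(-150 - 13) = (2*w)*(-163) = -326*w)
C(-5*2)/(-3769) = -(-1630)*2/(-3769) = -326*(-10)*(-1/3769) = 3260*(-1/3769) = -3260/3769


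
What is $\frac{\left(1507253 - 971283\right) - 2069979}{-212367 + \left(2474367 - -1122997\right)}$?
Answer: $- \frac{1534009}{3384997} \approx -0.45318$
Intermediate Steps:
$\frac{\left(1507253 - 971283\right) - 2069979}{-212367 + \left(2474367 - -1122997\right)} = \frac{\left(1507253 - 971283\right) - 2069979}{-212367 + \left(2474367 + 1122997\right)} = \frac{535970 - 2069979}{-212367 + 3597364} = - \frac{1534009}{3384997}$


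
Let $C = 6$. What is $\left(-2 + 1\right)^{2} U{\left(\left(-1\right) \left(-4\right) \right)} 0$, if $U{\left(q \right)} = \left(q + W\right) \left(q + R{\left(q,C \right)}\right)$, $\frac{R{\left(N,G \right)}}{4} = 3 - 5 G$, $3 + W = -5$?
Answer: $0$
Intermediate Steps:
$W = -8$ ($W = -3 - 5 = -8$)
$R{\left(N,G \right)} = 12 - 20 G$ ($R{\left(N,G \right)} = 4 \left(3 - 5 G\right) = 12 - 20 G$)
$U{\left(q \right)} = \left(-108 + q\right) \left(-8 + q\right)$ ($U{\left(q \right)} = \left(q - 8\right) \left(q + \left(12 - 120\right)\right) = \left(-8 + q\right) \left(q + \left(12 - 120\right)\right) = \left(-8 + q\right) \left(q - 108\right) = \left(-8 + q\right) \left(-108 + q\right) = \left(-108 + q\right) \left(-8 + q\right)$)
$\left(-2 + 1\right)^{2} U{\left(\left(-1\right) \left(-4\right) \right)} 0 = \left(-2 + 1\right)^{2} \left(864 + \left(\left(-1\right) \left(-4\right)\right)^{2} - 116 \left(\left(-1\right) \left(-4\right)\right)\right) 0 = \left(-1\right)^{2} \left(864 + 4^{2} - 464\right) 0 = 1 \left(864 + 16 - 464\right) 0 = 1 \cdot 416 \cdot 0 = 416 \cdot 0 = 0$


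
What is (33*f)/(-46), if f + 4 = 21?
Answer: -561/46 ≈ -12.196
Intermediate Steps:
f = 17 (f = -4 + 21 = 17)
(33*f)/(-46) = (33*17)/(-46) = 561*(-1/46) = -561/46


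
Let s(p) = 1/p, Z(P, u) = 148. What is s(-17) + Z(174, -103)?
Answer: 2515/17 ≈ 147.94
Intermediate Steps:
s(-17) + Z(174, -103) = 1/(-17) + 148 = -1/17 + 148 = 2515/17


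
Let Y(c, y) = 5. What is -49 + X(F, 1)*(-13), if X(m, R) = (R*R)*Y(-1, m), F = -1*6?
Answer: -114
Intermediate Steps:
F = -6
X(m, R) = 5*R² (X(m, R) = (R*R)*5 = R²*5 = 5*R²)
-49 + X(F, 1)*(-13) = -49 + (5*1²)*(-13) = -49 + (5*1)*(-13) = -49 + 5*(-13) = -49 - 65 = -114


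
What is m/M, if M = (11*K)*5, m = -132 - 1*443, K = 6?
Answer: -115/66 ≈ -1.7424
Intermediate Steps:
m = -575 (m = -132 - 443 = -575)
M = 330 (M = (11*6)*5 = 66*5 = 330)
m/M = -575/330 = -575*1/330 = -115/66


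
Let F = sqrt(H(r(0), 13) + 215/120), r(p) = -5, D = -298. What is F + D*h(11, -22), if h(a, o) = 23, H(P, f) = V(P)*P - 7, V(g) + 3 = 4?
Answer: -6854 + 7*I*sqrt(30)/12 ≈ -6854.0 + 3.195*I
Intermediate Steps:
V(g) = 1 (V(g) = -3 + 4 = 1)
H(P, f) = -7 + P (H(P, f) = 1*P - 7 = P - 7 = -7 + P)
F = 7*I*sqrt(30)/12 (F = sqrt((-7 - 5) + 215/120) = sqrt(-12 + 215*(1/120)) = sqrt(-12 + 43/24) = sqrt(-245/24) = 7*I*sqrt(30)/12 ≈ 3.195*I)
F + D*h(11, -22) = 7*I*sqrt(30)/12 - 298*23 = 7*I*sqrt(30)/12 - 6854 = -6854 + 7*I*sqrt(30)/12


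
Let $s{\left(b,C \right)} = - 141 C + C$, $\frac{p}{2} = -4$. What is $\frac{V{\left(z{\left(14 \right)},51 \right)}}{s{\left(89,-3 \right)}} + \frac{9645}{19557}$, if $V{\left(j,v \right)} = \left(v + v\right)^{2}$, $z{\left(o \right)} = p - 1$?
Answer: $\frac{5764498}{228165} \approx 25.265$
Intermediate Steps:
$p = -8$ ($p = 2 \left(-4\right) = -8$)
$z{\left(o \right)} = -9$ ($z{\left(o \right)} = -8 - 1 = -9$)
$s{\left(b,C \right)} = - 140 C$
$V{\left(j,v \right)} = 4 v^{2}$ ($V{\left(j,v \right)} = \left(2 v\right)^{2} = 4 v^{2}$)
$\frac{V{\left(z{\left(14 \right)},51 \right)}}{s{\left(89,-3 \right)}} + \frac{9645}{19557} = \frac{4 \cdot 51^{2}}{\left(-140\right) \left(-3\right)} + \frac{9645}{19557} = \frac{4 \cdot 2601}{420} + 9645 \cdot \frac{1}{19557} = 10404 \cdot \frac{1}{420} + \frac{3215}{6519} = \frac{867}{35} + \frac{3215}{6519} = \frac{5764498}{228165}$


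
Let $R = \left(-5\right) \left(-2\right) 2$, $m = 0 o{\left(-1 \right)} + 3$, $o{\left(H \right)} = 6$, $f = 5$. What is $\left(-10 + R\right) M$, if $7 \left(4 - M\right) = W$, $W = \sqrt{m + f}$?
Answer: $40 - \frac{20 \sqrt{2}}{7} \approx 35.959$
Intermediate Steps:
$m = 3$ ($m = 0 \cdot 6 + 3 = 0 + 3 = 3$)
$W = 2 \sqrt{2}$ ($W = \sqrt{3 + 5} = \sqrt{8} = 2 \sqrt{2} \approx 2.8284$)
$M = 4 - \frac{2 \sqrt{2}}{7} \approx 3.5959$
$R = 20$ ($R = 10 \cdot 2 = 20$)
$\left(-10 + R\right) M = \left(-10 + 20\right) \left(4 - \frac{2 \sqrt{2}}{7}\right) = 10 \left(4 - \frac{2 \sqrt{2}}{7}\right) = 40 - \frac{20 \sqrt{2}}{7}$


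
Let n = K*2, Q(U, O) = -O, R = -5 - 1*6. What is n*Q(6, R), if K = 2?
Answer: 44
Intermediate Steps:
R = -11 (R = -5 - 6 = -11)
n = 4 (n = 2*2 = 4)
n*Q(6, R) = 4*(-1*(-11)) = 4*11 = 44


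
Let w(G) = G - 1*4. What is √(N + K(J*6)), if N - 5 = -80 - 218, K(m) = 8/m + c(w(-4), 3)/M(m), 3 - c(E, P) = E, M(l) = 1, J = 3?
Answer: I*√2534/3 ≈ 16.78*I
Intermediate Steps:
w(G) = -4 + G (w(G) = G - 4 = -4 + G)
c(E, P) = 3 - E
K(m) = 11 + 8/m (K(m) = 8/m + (3 - (-4 - 4))/1 = 8/m + (3 - 1*(-8))*1 = 8/m + (3 + 8)*1 = 8/m + 11*1 = 8/m + 11 = 11 + 8/m)
N = -293 (N = 5 + (-80 - 218) = 5 - 298 = -293)
√(N + K(J*6)) = √(-293 + (11 + 8/((3*6)))) = √(-293 + (11 + 8/18)) = √(-293 + (11 + 8*(1/18))) = √(-293 + (11 + 4/9)) = √(-293 + 103/9) = √(-2534/9) = I*√2534/3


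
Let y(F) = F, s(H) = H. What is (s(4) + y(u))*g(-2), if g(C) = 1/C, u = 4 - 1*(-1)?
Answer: -9/2 ≈ -4.5000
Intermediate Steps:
u = 5 (u = 4 + 1 = 5)
(s(4) + y(u))*g(-2) = (4 + 5)/(-2) = 9*(-½) = -9/2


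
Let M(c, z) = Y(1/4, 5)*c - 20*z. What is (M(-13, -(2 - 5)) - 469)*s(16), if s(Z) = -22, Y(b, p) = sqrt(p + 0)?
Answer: 11638 + 286*sqrt(5) ≈ 12278.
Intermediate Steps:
Y(b, p) = sqrt(p)
M(c, z) = -20*z + c*sqrt(5) (M(c, z) = sqrt(5)*c - 20*z = c*sqrt(5) - 20*z = -20*z + c*sqrt(5))
(M(-13, -(2 - 5)) - 469)*s(16) = ((-(-20)*(2 - 5) - 13*sqrt(5)) - 469)*(-22) = ((-(-20)*(-3) - 13*sqrt(5)) - 469)*(-22) = ((-20*3 - 13*sqrt(5)) - 469)*(-22) = ((-60 - 13*sqrt(5)) - 469)*(-22) = (-529 - 13*sqrt(5))*(-22) = 11638 + 286*sqrt(5)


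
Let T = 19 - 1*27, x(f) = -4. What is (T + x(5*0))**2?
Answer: 144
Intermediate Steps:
T = -8 (T = 19 - 27 = -8)
(T + x(5*0))**2 = (-8 - 4)**2 = (-12)**2 = 144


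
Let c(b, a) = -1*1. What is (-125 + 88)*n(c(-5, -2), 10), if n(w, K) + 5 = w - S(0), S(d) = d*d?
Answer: 222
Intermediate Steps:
S(d) = d²
c(b, a) = -1
n(w, K) = -5 + w (n(w, K) = -5 + (w - 1*0²) = -5 + (w - 1*0) = -5 + (w + 0) = -5 + w)
(-125 + 88)*n(c(-5, -2), 10) = (-125 + 88)*(-5 - 1) = -37*(-6) = 222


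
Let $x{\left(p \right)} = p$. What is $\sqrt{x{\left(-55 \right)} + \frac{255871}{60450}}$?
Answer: $\frac{i \sqrt{7420549422}}{12090} \approx 7.1251 i$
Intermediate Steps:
$\sqrt{x{\left(-55 \right)} + \frac{255871}{60450}} = \sqrt{-55 + \frac{255871}{60450}} = \sqrt{- \frac{3068879}{60450}} = \frac{i \sqrt{7420549422}}{12090}$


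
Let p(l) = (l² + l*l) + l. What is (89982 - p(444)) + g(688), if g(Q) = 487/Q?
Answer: -209656505/688 ≈ -3.0473e+5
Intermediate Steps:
p(l) = l + 2*l² (p(l) = (l² + l²) + l = 2*l² + l = l + 2*l²)
(89982 - p(444)) + g(688) = (89982 - 444*(1 + 2*444)) + 487/688 = (89982 - 444*(1 + 888)) + 487*(1/688) = (89982 - 444*889) + 487/688 = (89982 - 1*394716) + 487/688 = (89982 - 394716) + 487/688 = -304734 + 487/688 = -209656505/688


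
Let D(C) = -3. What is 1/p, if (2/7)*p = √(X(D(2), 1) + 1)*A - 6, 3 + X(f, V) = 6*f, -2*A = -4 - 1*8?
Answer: -1/441 - 2*I*√5/441 ≈ -0.0022676 - 0.010141*I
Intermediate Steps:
A = 6 (A = -(-4 - 1*8)/2 = -(-4 - 8)/2 = -½*(-12) = 6)
X(f, V) = -3 + 6*f
p = -21 + 42*I*√5 (p = 7*(√((-3 + 6*(-3)) + 1)*6 - 6)/2 = 7*(√((-3 - 18) + 1)*6 - 6)/2 = 7*(√(-21 + 1)*6 - 6)/2 = 7*(√(-20)*6 - 6)/2 = 7*((2*I*√5)*6 - 6)/2 = 7*(12*I*√5 - 6)/2 = 7*(-6 + 12*I*√5)/2 = -21 + 42*I*√5 ≈ -21.0 + 93.915*I)
1/p = 1/(-21 + 42*I*√5)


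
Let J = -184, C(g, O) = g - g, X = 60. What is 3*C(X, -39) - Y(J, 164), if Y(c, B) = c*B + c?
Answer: 30360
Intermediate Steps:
C(g, O) = 0
Y(c, B) = c + B*c (Y(c, B) = B*c + c = c + B*c)
3*C(X, -39) - Y(J, 164) = 3*0 - (-184)*(1 + 164) = 0 - (-184)*165 = 0 - 1*(-30360) = 0 + 30360 = 30360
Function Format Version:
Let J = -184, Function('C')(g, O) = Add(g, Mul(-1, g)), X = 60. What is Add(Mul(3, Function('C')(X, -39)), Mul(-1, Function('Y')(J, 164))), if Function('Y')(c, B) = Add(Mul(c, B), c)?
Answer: 30360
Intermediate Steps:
Function('C')(g, O) = 0
Function('Y')(c, B) = Add(c, Mul(B, c)) (Function('Y')(c, B) = Add(Mul(B, c), c) = Add(c, Mul(B, c)))
Add(Mul(3, Function('C')(X, -39)), Mul(-1, Function('Y')(J, 164))) = Add(Mul(3, 0), Mul(-1, Mul(-184, Add(1, 164)))) = Add(0, Mul(-1, Mul(-184, 165))) = Add(0, Mul(-1, -30360)) = Add(0, 30360) = 30360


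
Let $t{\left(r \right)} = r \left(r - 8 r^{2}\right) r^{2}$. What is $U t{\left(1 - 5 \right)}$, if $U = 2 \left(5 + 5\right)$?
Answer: $168960$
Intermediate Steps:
$U = 20$ ($U = 2 \cdot 10 = 20$)
$t{\left(r \right)} = r^{3} \left(r - 8 r^{2}\right)$
$U t{\left(1 - 5 \right)} = 20 \left(1 - 5\right)^{4} \left(1 - 8 \left(1 - 5\right)\right) = 20 \left(-4\right)^{4} \left(1 - -32\right) = 20 \cdot 256 \left(1 + 32\right) = 20 \cdot 256 \cdot 33 = 20 \cdot 8448 = 168960$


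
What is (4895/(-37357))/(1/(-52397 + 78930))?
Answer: -129879035/37357 ≈ -3476.7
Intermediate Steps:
(4895/(-37357))/(1/(-52397 + 78930)) = (4895*(-1/37357))/(1/26533) = -4895/(37357*1/26533) = -4895/37357*26533 = -129879035/37357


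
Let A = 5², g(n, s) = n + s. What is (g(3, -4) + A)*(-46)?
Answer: -1104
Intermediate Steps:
A = 25
(g(3, -4) + A)*(-46) = ((3 - 4) + 25)*(-46) = (-1 + 25)*(-46) = 24*(-46) = -1104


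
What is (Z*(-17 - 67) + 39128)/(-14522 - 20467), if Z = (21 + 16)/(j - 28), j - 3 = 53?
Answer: -39017/34989 ≈ -1.1151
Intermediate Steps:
j = 56 (j = 3 + 53 = 56)
Z = 37/28 (Z = (21 + 16)/(56 - 28) = 37/28 ≈ 1.3214)
(Z*(-17 - 67) + 39128)/(-14522 - 20467) = (37*(-17 - 67)/28 + 39128)/(-14522 - 20467) = ((37/28)*(-84) + 39128)/(-34989) = (-111 + 39128)*(-1/34989) = 39017*(-1/34989) = -39017/34989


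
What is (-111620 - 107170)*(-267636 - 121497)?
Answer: 85138409070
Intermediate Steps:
(-111620 - 107170)*(-267636 - 121497) = -218790*(-389133) = 85138409070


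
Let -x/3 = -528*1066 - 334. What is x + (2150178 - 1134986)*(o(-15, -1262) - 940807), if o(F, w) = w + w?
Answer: -957660395006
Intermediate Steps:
o(F, w) = 2*w
x = 1689546 (x = -3*(-528*1066 - 334) = -3*(-562848 - 334) = -3*(-563182) = 1689546)
x + (2150178 - 1134986)*(o(-15, -1262) - 940807) = 1689546 + (2150178 - 1134986)*(2*(-1262) - 940807) = 1689546 + 1015192*(-2524 - 940807) = 1689546 + 1015192*(-943331) = 1689546 - 957662084552 = -957660395006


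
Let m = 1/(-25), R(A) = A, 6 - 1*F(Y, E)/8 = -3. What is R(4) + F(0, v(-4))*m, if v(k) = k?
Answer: 28/25 ≈ 1.1200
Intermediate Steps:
F(Y, E) = 72 (F(Y, E) = 48 - 8*(-3) = 48 + 24 = 72)
m = -1/25 ≈ -0.040000
R(4) + F(0, v(-4))*m = 4 + 72*(-1/25) = 4 - 72/25 = 28/25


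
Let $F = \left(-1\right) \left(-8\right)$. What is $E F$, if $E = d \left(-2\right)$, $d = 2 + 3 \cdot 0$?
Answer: $-32$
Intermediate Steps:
$d = 2$ ($d = 2 + 0 = 2$)
$F = 8$
$E = -4$ ($E = 2 \left(-2\right) = -4$)
$E F = \left(-4\right) 8 = -32$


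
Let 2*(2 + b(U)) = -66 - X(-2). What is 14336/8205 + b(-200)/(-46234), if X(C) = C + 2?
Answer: 663097799/379349970 ≈ 1.7480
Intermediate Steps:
X(C) = 2 + C
b(U) = -35 (b(U) = -2 + (-66 - (2 - 2))/2 = -2 + (-66 - 1*0)/2 = -2 + (-66 + 0)/2 = -2 + (1/2)*(-66) = -2 - 33 = -35)
14336/8205 + b(-200)/(-46234) = 14336/8205 - 35/(-46234) = 14336*(1/8205) - 35*(-1/46234) = 14336/8205 + 35/46234 = 663097799/379349970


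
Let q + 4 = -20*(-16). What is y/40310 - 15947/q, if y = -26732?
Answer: -325635441/6368980 ≈ -51.128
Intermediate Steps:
q = 316 (q = -4 - 20*(-16) = -4 + 320 = 316)
y/40310 - 15947/q = -26732/40310 - 15947/316 = -26732*1/40310 - 15947*1/316 = -13366/20155 - 15947/316 = -325635441/6368980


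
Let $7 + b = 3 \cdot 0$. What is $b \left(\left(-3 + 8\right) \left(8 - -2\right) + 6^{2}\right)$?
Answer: $-602$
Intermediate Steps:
$b = -7$ ($b = -7 + 3 \cdot 0 = -7 + 0 = -7$)
$b \left(\left(-3 + 8\right) \left(8 - -2\right) + 6^{2}\right) = - 7 \left(\left(-3 + 8\right) \left(8 - -2\right) + 6^{2}\right) = - 7 \left(5 \left(8 + 2\right) + 36\right) = - 7 \left(5 \cdot 10 + 36\right) = - 7 \left(50 + 36\right) = \left(-7\right) 86 = -602$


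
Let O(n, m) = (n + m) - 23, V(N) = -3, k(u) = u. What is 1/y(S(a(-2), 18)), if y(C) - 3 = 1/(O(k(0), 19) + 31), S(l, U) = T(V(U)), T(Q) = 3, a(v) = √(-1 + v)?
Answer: 27/82 ≈ 0.32927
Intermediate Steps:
O(n, m) = -23 + m + n (O(n, m) = (m + n) - 23 = -23 + m + n)
S(l, U) = 3
y(C) = 82/27 (y(C) = 3 + 1/((-23 + 19 + 0) + 31) = 3 + 1/(-4 + 31) = 3 + 1/27 = 82/27)
1/y(S(a(-2), 18)) = 1/(82/27) = 27/82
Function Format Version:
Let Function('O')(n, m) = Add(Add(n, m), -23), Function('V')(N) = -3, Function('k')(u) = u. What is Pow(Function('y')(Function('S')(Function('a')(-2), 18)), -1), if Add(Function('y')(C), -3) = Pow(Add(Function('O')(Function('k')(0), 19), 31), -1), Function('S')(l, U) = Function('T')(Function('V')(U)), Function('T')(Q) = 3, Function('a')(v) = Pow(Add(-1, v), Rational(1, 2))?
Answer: Rational(27, 82) ≈ 0.32927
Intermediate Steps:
Function('O')(n, m) = Add(-23, m, n) (Function('O')(n, m) = Add(Add(m, n), -23) = Add(-23, m, n))
Function('S')(l, U) = 3
Function('y')(C) = Rational(82, 27) (Function('y')(C) = Add(3, Pow(Add(Add(-23, 19, 0), 31), -1)) = Add(3, Pow(Add(-4, 31), -1)) = Add(3, Pow(27, -1)) = Add(3, Rational(1, 27)) = Rational(82, 27))
Pow(Function('y')(Function('S')(Function('a')(-2), 18)), -1) = Pow(Rational(82, 27), -1) = Rational(27, 82)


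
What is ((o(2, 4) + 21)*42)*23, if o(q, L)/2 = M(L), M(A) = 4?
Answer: 28014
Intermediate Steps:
o(q, L) = 8 (o(q, L) = 2*4 = 8)
((o(2, 4) + 21)*42)*23 = ((8 + 21)*42)*23 = (29*42)*23 = 1218*23 = 28014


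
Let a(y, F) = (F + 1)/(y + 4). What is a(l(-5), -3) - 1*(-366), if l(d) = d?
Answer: 368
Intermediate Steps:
a(y, F) = (1 + F)/(4 + y)
a(l(-5), -3) - 1*(-366) = (1 - 3)/(4 - 5) - 1*(-366) = -2/(-1) + 366 = -1*(-2) + 366 = 2 + 366 = 368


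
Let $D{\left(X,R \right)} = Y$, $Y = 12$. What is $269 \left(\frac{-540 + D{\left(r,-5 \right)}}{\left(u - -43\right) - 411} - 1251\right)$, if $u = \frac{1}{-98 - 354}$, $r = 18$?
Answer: $- \frac{55911362439}{166337} \approx -3.3613 \cdot 10^{5}$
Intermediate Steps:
$D{\left(X,R \right)} = 12$
$u = - \frac{1}{452}$ ($u = \frac{1}{-452} = - \frac{1}{452} \approx -0.0022124$)
$269 \left(\frac{-540 + D{\left(r,-5 \right)}}{\left(u - -43\right) - 411} - 1251\right) = 269 \left(\frac{-540 + 12}{\left(- \frac{1}{452} - -43\right) - 411} - 1251\right) = 269 \left(- \frac{528}{\left(- \frac{1}{452} + 43\right) - 411} - 1251\right) = 269 \left(- \frac{528}{\frac{19435}{452} - 411} - 1251\right) = 269 \left(- \frac{528}{- \frac{166337}{452}} - 1251\right) = 269 \left(\left(-528\right) \left(- \frac{452}{166337}\right) - 1251\right) = 269 \left(\frac{238656}{166337} - 1251\right) = 269 \left(- \frac{207848931}{166337}\right) = - \frac{55911362439}{166337}$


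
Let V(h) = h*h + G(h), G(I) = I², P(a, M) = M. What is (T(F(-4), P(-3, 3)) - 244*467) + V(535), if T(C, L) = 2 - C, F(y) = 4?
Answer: 458500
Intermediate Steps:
V(h) = 2*h² (V(h) = h*h + h² = h² + h² = 2*h²)
(T(F(-4), P(-3, 3)) - 244*467) + V(535) = ((2 - 1*4) - 244*467) + 2*535² = ((2 - 4) - 113948) + 2*286225 = (-2 - 113948) + 572450 = -113950 + 572450 = 458500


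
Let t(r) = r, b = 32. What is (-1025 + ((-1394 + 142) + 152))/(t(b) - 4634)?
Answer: 2125/4602 ≈ 0.46176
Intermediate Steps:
(-1025 + ((-1394 + 142) + 152))/(t(b) - 4634) = (-1025 + ((-1394 + 142) + 152))/(32 - 4634) = (-1025 + (-1252 + 152))/(-4602) = (-1025 - 1100)*(-1/4602) = -2125*(-1/4602) = 2125/4602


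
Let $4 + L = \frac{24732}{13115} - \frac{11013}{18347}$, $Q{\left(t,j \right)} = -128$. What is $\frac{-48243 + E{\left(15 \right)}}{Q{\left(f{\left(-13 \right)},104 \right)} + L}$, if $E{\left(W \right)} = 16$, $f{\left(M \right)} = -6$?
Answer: $\frac{11604424385435}{31452636951} \approx 368.95$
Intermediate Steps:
$L = - \frac{653161111}{240620905}$ ($L = -4 + \left(\frac{24732}{13115} - \frac{11013}{18347}\right) = -4 + \frac{309322509}{240620905} = - \frac{653161111}{240620905} \approx -2.7145$)
$\frac{-48243 + E{\left(15 \right)}}{Q{\left(f{\left(-13 \right)},104 \right)} + L} = \frac{-48243 + 16}{-128 - \frac{653161111}{240620905}} = - \frac{48227}{- \frac{31452636951}{240620905}} = \left(-48227\right) \left(- \frac{240620905}{31452636951}\right) = \frac{11604424385435}{31452636951}$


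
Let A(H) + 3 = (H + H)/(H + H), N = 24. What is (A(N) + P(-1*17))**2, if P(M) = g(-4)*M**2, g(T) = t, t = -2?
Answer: 336400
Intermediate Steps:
g(T) = -2
P(M) = -2*M**2
A(H) = -2 (A(H) = -3 + (H + H)/(H + H) = -3 + (2*H)/((2*H)) = -3 + (2*H)*(1/(2*H)) = -3 + 1 = -2)
(A(N) + P(-1*17))**2 = (-2 - 2*(-1*17)**2)**2 = (-2 - 2*(-17)**2)**2 = (-2 - 2*289)**2 = (-2 - 578)**2 = (-580)**2 = 336400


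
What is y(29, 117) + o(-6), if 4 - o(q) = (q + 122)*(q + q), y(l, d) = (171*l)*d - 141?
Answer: 581458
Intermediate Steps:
y(l, d) = -141 + 171*d*l (y(l, d) = 171*d*l - 141 = -141 + 171*d*l)
o(q) = 4 - 2*q*(122 + q) (o(q) = 4 - (q + 122)*(q + q) = 4 - (122 + q)*2*q = 4 - 2*q*(122 + q))
y(29, 117) + o(-6) = (-141 + 171*117*29) + (4 - 244*(-6) - 2*(-6)²) = (-141 + 580203) + (4 + 1464 - 2*36) = 580062 + (4 + 1464 - 72) = 580062 + 1396 = 581458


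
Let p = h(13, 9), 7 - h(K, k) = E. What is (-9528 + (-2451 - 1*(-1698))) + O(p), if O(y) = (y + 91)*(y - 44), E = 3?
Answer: -14081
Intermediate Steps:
h(K, k) = 4 (h(K, k) = 7 - 1*3 = 7 - 3 = 4)
p = 4
O(y) = (-44 + y)*(91 + y) (O(y) = (91 + y)*(-44 + y) = (-44 + y)*(91 + y))
(-9528 + (-2451 - 1*(-1698))) + O(p) = (-9528 + (-2451 - 1*(-1698))) + (-4004 + 4² + 47*4) = (-9528 + (-2451 + 1698)) + (-4004 + 16 + 188) = (-9528 - 753) - 3800 = -10281 - 3800 = -14081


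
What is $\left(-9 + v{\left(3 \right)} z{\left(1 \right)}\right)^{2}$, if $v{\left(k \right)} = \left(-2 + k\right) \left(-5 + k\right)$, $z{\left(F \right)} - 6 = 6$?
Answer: $1089$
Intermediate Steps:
$z{\left(F \right)} = 12$ ($z{\left(F \right)} = 6 + 6 = 12$)
$v{\left(k \right)} = \left(-5 + k\right) \left(-2 + k\right)$
$\left(-9 + v{\left(3 \right)} z{\left(1 \right)}\right)^{2} = \left(-9 + \left(10 + 3^{2} - 21\right) 12\right)^{2} = \left(-9 + \left(10 + 9 - 21\right) 12\right)^{2} = \left(-9 - 24\right)^{2} = \left(-33\right)^{2} = 1089$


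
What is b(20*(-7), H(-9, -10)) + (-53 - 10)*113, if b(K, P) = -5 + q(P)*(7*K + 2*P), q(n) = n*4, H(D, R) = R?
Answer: 32876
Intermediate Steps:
q(n) = 4*n
b(K, P) = -5 + 4*P*(2*P + 7*K) (b(K, P) = -5 + (4*P)*(7*K + 2*P) = -5 + (4*P)*(2*P + 7*K) = -5 + 4*P*(2*P + 7*K))
b(20*(-7), H(-9, -10)) + (-53 - 10)*113 = (-5 + 8*(-10)**2 + 28*(20*(-7))*(-10)) + (-53 - 10)*113 = (-5 + 8*100 + 28*(-140)*(-10)) - 63*113 = (-5 + 800 + 39200) - 7119 = 39995 - 7119 = 32876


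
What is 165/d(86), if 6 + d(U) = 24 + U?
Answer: 165/104 ≈ 1.5865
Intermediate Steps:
d(U) = 18 + U (d(U) = -6 + (24 + U) = 18 + U)
165/d(86) = 165/(18 + 86) = 165/104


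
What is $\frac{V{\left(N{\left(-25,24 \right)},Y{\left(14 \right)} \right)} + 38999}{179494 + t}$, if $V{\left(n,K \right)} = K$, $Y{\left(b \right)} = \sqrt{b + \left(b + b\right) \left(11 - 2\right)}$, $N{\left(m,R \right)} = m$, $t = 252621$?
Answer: $\frac{38999}{432115} + \frac{\sqrt{266}}{432115} \approx 0.090289$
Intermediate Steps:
$Y{\left(b \right)} = \sqrt{19} \sqrt{b}$ ($Y{\left(b \right)} = \sqrt{b + 2 b 9} = \sqrt{b + 18 b} = \sqrt{19 b} = \sqrt{19} \sqrt{b}$)
$\frac{V{\left(N{\left(-25,24 \right)},Y{\left(14 \right)} \right)} + 38999}{179494 + t} = \frac{\sqrt{19} \sqrt{14} + 38999}{179494 + 252621} = \frac{\sqrt{266} + 38999}{432115} = \left(38999 + \sqrt{266}\right) \frac{1}{432115} = \frac{38999}{432115} + \frac{\sqrt{266}}{432115}$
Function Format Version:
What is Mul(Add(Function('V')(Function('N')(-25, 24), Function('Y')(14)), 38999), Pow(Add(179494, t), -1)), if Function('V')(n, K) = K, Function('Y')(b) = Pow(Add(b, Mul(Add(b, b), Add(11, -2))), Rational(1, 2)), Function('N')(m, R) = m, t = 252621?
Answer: Add(Rational(38999, 432115), Mul(Rational(1, 432115), Pow(266, Rational(1, 2)))) ≈ 0.090289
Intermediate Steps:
Function('Y')(b) = Mul(Pow(19, Rational(1, 2)), Pow(b, Rational(1, 2))) (Function('Y')(b) = Pow(Add(b, Mul(Mul(2, b), 9)), Rational(1, 2)) = Pow(Add(b, Mul(18, b)), Rational(1, 2)) = Pow(Mul(19, b), Rational(1, 2)) = Mul(Pow(19, Rational(1, 2)), Pow(b, Rational(1, 2))))
Mul(Add(Function('V')(Function('N')(-25, 24), Function('Y')(14)), 38999), Pow(Add(179494, t), -1)) = Mul(Add(Mul(Pow(19, Rational(1, 2)), Pow(14, Rational(1, 2))), 38999), Pow(Add(179494, 252621), -1)) = Mul(Add(Pow(266, Rational(1, 2)), 38999), Pow(432115, -1)) = Mul(Add(38999, Pow(266, Rational(1, 2))), Rational(1, 432115)) = Add(Rational(38999, 432115), Mul(Rational(1, 432115), Pow(266, Rational(1, 2))))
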